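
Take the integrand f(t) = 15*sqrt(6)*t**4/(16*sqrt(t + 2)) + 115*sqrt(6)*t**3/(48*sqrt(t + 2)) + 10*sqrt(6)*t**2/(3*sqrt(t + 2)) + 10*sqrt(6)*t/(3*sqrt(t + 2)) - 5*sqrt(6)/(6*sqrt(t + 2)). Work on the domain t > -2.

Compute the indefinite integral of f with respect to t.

F(t) = 5*sqrt(6)*sqrt(t + 2)*(t**4 + t**3 + 4*t**2 - 8)/24 + C

Recognize the product-rule pattern: f = u'v + uv' with u = -5*sqrt(3*t/2 + 3)/3, v = -t**4/4 - t**3/4 - t**2 + 2, so integration by parts undoes it.
Check: d/dt[5*sqrt(6)*sqrt(t + 2)*(t**4 + t**3 + 4*t**2 - 8)/24] = (45*sqrt(6)*t**4 + 115*sqrt(6)*t**3 + 160*sqrt(6)*t**2 + 160*sqrt(6)*t - 40*sqrt(6))/(48*sqrt(t + 2)), which equals f(t).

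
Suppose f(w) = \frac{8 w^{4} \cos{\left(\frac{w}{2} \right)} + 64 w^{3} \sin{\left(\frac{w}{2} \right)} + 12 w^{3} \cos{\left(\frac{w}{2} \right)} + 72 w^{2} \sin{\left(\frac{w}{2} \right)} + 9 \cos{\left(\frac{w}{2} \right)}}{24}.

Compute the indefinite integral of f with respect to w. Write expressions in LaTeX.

f has the shape u'v + uv' for u = \frac{2 w^{4}}{3} + w^{3} + \frac{3}{4} and v = \sin{\left(\frac{w}{2} \right)} — it is the derivative of the product u*v.
Check: d/dw[\frac{2 w^{4} \sin{\left(\frac{w}{2} \right)}}{3} + w^{3} \sin{\left(\frac{w}{2} \right)} + \frac{3 \sin{\left(\frac{w}{2} \right)}}{4}] = \frac{w^{4} \cos{\left(\frac{w}{2} \right)}}{3} + \frac{8 w^{3} \sin{\left(\frac{w}{2} \right)}}{3} + \frac{w^{3} \cos{\left(\frac{w}{2} \right)}}{2} + 3 w^{2} \sin{\left(\frac{w}{2} \right)} + \frac{3 \cos{\left(\frac{w}{2} \right)}}{8}, which equals f(w).

F(w) = \frac{2 w^{4} \sin{\left(\frac{w}{2} \right)}}{3} + w^{3} \sin{\left(\frac{w}{2} \right)} + \frac{3 \sin{\left(\frac{w}{2} \right)}}{4} + C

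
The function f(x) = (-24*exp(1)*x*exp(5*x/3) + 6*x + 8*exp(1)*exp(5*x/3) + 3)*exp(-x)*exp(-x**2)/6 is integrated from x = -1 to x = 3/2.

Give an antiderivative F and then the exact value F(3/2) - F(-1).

For F(x) to be correct the identity F'(x) - f(x) = 0 must hold.
F(x) = (4*exp(1)*exp(5*x/3) - 1)*exp(-x)*exp(-x**2)/2 is an antiderivative of f.
Check: d/dx[(4*exp(1)*exp(5*x/3) - 1)*exp(-x)*exp(-x**2)/2] = (-24*exp(1)*x*exp(5*x/3) + 6*x + 8*exp(1)*exp(5*x/3) + 3)*exp(-x)*exp(-x**2)/6 = f(x).
F(3/2) = -exp(-15/4)/2 + 2*exp(-1/4); F(-1) = -1/2 + 2*exp(-2/3).
Integral = F(3/2) - F(-1) = -2*exp(-2/3) - exp(-15/4)/2 + 1/2 + 2*exp(-1/4).

Antiderivative: F(x) = (4*exp(1)*exp(5*x/3) - 1)*exp(-x)*exp(-x**2)/2; value = -2*exp(-2/3) - exp(-15/4)/2 + 1/2 + 2*exp(-1/4)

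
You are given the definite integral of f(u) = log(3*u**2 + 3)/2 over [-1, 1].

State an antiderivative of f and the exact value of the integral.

Recover f(u) by differentiating a candidate F(u); any mismatch rules it out.
F(u) = u*log(3*u**2 + 3)/2 - u + atan(u) is an antiderivative of f.
Check: d/du[u*log(3*u**2 + 3)/2 - u + atan(u)] = log(u**2 + 1)/2 + log(3)/2, which equals f(u).
F(1) = -1 + pi/4 + log(6)/2; F(-1) = -log(6)/2 - pi/4 + 1.
Integral = F(1) - F(-1) = -2 + pi/2 + log(6).

Antiderivative: F(u) = u*log(3*u**2 + 3)/2 - u + atan(u); value = -2 + pi/2 + log(6)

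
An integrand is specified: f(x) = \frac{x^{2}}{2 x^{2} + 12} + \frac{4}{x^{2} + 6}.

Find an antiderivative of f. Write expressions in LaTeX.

Integrate term by term and add the pieces.
Check: d/dx[\frac{3 x + \sqrt{6} \operatorname{atan}{\left(\frac{\sqrt{6} x}{6} \right)}}{6}] = \frac{x^{2} + 8}{2 x^{2} + 12}, which equals f(x).

An antiderivative is F(x) = \frac{3 x + \sqrt{6} \operatorname{atan}{\left(\frac{\sqrt{6} x}{6} \right)}}{6}.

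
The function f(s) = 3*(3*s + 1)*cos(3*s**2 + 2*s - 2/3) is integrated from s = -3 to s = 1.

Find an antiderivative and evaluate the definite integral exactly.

Antiderivative: F(s) = 3*sin(3*s**2 + 2*s - 2/3)/2; value = -3*sin(61/3)/2 + 3*sin(13/3)/2

f matches the chain-rule pattern g'(h)*h' with inner function h(s) = 3*s**2 + 2*s - 2/3; substituting u = h(s) collapses the integral.
F(s) = 3*sin(3*s**2 + 2*s - 2/3)/2 is an antiderivative of f.
Check: d/ds[3*sin(3*s**2 + 2*s - 2/3)/2] = 9*s*cos(3*s**2 + 2*s - 2/3) + 3*cos(3*s**2 + 2*s - 2/3), which equals f(s).
F(1) = 3*sin(13/3)/2; F(-3) = 3*sin(61/3)/2.
Integral = F(1) - F(-3) = -3*sin(61/3)/2 + 3*sin(13/3)/2.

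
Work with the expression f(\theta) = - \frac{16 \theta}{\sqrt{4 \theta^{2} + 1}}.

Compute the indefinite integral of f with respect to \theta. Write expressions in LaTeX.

f matches the chain-rule pattern g'(h)*h' with inner function h(\theta) = 4 \theta^{2} + 1; substituting u = h(\theta) collapses the integral.
Check: d/d\theta[- 4 \sqrt{4 \theta^{2} + 1}] = - \frac{16 \theta}{\sqrt{4 \theta^{2} + 1}} = f(\theta).

F(\theta) = - 4 \sqrt{4 \theta^{2} + 1} + C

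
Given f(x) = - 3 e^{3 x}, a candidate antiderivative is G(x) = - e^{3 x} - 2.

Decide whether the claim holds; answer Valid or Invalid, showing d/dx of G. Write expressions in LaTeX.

d/dx[G] = - 3 e^{3 x}
This equals f(x) exactly, so the claim holds.

Valid. The derivative of G reproduces f.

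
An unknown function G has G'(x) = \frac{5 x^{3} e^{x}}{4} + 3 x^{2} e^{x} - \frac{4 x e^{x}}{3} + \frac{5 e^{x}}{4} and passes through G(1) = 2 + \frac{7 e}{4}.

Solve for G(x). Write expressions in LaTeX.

G'(x) has the shape u'v + uv' for u = \frac{5 x^{3}}{4} - \frac{3 x^{2}}{4} + \frac{x}{6} + \frac{13}{12} and v = e^{x} — it is the derivative of the product u*v.
A general antiderivative is \frac{\left(15 x^{3} - 9 x^{2} + 2 x + 13\right) e^{x}}{12} + C.
The condition gives C = 2 + \frac{7 e}{4} - (\frac{7 e}{4}) = 2.
So G(x) = \frac{5 x^{3} e^{x}}{4} - \frac{3 x^{2} e^{x}}{4} + \frac{x e^{x}}{6} + \frac{13 e^{x}}{12} + 2.
Check: d/dx[\frac{5 x^{3} e^{x}}{4} - \frac{3 x^{2} e^{x}}{4} + \frac{x e^{x}}{6} + \frac{13 e^{x}}{12} + 2] = \frac{5 x^{3} e^{x}}{4} + 3 x^{2} e^{x} - \frac{4 x e^{x}}{3} + \frac{5 e^{x}}{4} = G'(x).

G(x) = \frac{5 x^{3} e^{x}}{4} - \frac{3 x^{2} e^{x}}{4} + \frac{x e^{x}}{6} + \frac{13 e^{x}}{12} + 2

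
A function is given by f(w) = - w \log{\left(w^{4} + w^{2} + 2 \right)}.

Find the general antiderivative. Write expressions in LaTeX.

F(w) = - \frac{2 w^{2} \log{\left(w^{4} + w^{2} + 2 \right)} - 4 w^{2} + \log{\left(w^{4} + w^{2} + 2 \right)} + 2 \sqrt{7} \operatorname{atan}{\left(\frac{2 \sqrt{7} w^{2}}{7} + \frac{\sqrt{7}}{7} \right)}}{4} + C

An antiderivative F(w) passes only if d/dw[F] lands on f(w) exactly.
Check: d/dw[- \frac{2 w^{2} \log{\left(w^{4} + w^{2} + 2 \right)} - 4 w^{2} + \log{\left(w^{4} + w^{2} + 2 \right)} + 2 \sqrt{7} \operatorname{atan}{\left(\frac{2 \sqrt{7} w^{2}}{7} + \frac{\sqrt{7}}{7} \right)}}{4}] = - w \log{\left(w^{4} + w^{2} + 2 \right)} = f(w).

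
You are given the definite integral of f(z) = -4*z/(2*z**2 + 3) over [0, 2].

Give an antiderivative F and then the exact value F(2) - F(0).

Antiderivative: F(z) = -log(4*z**2 + 6); value = -log(22) + log(6)

The substitution u = 4*z**2 + 6 works: f is exactly (dF/du)*(du/dz) for that inner function.
F(z) = -log(4*z**2 + 6) is an antiderivative of f.
Check: d/dz[-log(4*z**2 + 6)] = -4*z/(2*z**2 + 3) = f(z).
F(2) = -log(22); F(0) = -log(6).
Integral = F(2) - F(0) = -log(22) + log(6).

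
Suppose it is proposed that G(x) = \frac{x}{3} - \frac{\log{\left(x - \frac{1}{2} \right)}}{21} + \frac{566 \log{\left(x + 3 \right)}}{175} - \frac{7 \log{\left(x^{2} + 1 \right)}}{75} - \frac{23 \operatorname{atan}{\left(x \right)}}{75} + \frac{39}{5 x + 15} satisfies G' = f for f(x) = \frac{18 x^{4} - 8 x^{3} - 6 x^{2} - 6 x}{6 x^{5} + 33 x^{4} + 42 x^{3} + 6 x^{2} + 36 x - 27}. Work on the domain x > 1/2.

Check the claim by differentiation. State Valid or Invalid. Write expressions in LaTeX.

d/dx[G] = \frac{2 x^{5} + 29 x^{4} + 6 x^{3} - 4 x^{2} + 6 x - 9}{6 x^{5} + 33 x^{4} + 42 x^{3} + 6 x^{2} + 36 x - 27}
d/dx[G] - f(x) = \frac{1}{3} != 0.

Invalid: d/dx[G] - f = \frac{1}{3}, which is not 0.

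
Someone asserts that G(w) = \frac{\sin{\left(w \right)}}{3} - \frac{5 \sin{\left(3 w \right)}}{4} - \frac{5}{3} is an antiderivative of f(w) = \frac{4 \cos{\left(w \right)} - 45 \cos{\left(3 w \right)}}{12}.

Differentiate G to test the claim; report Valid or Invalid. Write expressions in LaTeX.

Valid. The derivative of G reproduces f.

d/dw[G] = \frac{\cos{\left(w \right)}}{3} - \frac{15 \cos{\left(3 w \right)}}{4}
This equals f(w) exactly, so the claim holds.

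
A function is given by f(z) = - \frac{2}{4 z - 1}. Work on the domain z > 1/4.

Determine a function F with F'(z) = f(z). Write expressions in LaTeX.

An antiderivative is F(z) = - \frac{\log{\left(4 z - 1 \right)}}{2}.

Since d/dz undoes antidifferentiation here, F'(z) = f(z) is required of F(z).
Check: d/dz[- \frac{\log{\left(4 z - 1 \right)}}{2}] = - \frac{2}{4 z - 1} = f(z).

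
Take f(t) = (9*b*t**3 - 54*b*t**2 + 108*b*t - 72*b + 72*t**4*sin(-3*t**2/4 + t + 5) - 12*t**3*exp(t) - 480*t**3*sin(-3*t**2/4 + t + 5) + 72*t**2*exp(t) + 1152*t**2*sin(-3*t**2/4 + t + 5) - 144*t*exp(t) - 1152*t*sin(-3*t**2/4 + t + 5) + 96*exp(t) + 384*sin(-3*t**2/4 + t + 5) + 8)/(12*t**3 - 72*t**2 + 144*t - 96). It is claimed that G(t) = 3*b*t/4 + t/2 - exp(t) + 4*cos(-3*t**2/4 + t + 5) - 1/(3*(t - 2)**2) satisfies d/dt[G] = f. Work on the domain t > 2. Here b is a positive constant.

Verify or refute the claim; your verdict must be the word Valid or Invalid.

d/dt[G] = (9*b*t**3 - 54*b*t**2 + 108*b*t - 72*b + 72*t**4*sin(-3*t**2/4 + t + 5) - 12*t**3*exp(t) - 480*t**3*sin(-3*t**2/4 + t + 5) + 6*t**3 + 72*t**2*exp(t) + 1152*t**2*sin(-3*t**2/4 + t + 5) - 36*t**2 - 144*t*exp(t) - 1152*t*sin(-3*t**2/4 + t + 5) + 72*t + 96*exp(t) + 384*sin(-3*t**2/4 + t + 5) - 40)/(12*t**3 - 72*t**2 + 144*t - 96)
d/dt[G] - f(t) = 1/2 != 0.

Invalid: d/dt[G] - f = 1/2, which is not 0.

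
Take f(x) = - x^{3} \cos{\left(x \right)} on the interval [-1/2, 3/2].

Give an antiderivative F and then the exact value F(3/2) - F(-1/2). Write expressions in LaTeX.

Antiderivative: F(x) = - x^{3} \sin{\left(x \right)} - 3 x^{2} \cos{\left(x \right)} + 6 x \sin{\left(x \right)} + 6 \cos{\left(x \right)}; value = - \frac{21 \cos{\left(\frac{1}{2} \right)}}{4} - \frac{23 \sin{\left(\frac{1}{2} \right)}}{8} - \frac{3 \cos{\left(\frac{3}{2} \right)}}{4} + \frac{45 \sin{\left(\frac{3}{2} \right)}}{8}

A candidate is checked by its d/dx: the result must match f(x).
F(x) = - x^{3} \sin{\left(x \right)} - 3 x^{2} \cos{\left(x \right)} + 6 x \sin{\left(x \right)} + 6 \cos{\left(x \right)} is an antiderivative of f.
Check: d/dx[- x^{3} \sin{\left(x \right)} - 3 x^{2} \cos{\left(x \right)} + 6 x \sin{\left(x \right)} + 6 \cos{\left(x \right)}] = - x^{3} \cos{\left(x \right)} = f(x).
F(3/2) = - \frac{3 \cos{\left(\frac{3}{2} \right)}}{4} + \frac{45 \sin{\left(\frac{3}{2} \right)}}{8}; F(-1/2) = \frac{23 \sin{\left(\frac{1}{2} \right)}}{8} + \frac{21 \cos{\left(\frac{1}{2} \right)}}{4}.
Integral = F(3/2) - F(-1/2) = - \frac{21 \cos{\left(\frac{1}{2} \right)}}{4} - \frac{23 \sin{\left(\frac{1}{2} \right)}}{8} - \frac{3 \cos{\left(\frac{3}{2} \right)}}{4} + \frac{45 \sin{\left(\frac{3}{2} \right)}}{8}.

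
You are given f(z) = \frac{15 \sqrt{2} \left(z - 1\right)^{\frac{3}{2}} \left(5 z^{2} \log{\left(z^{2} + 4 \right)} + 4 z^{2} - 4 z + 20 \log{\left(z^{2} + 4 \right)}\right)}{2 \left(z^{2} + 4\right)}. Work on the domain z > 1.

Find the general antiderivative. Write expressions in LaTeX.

F(z) = 15 \sqrt{2} \left(z - 1\right)^{\frac{5}{2}} \log{\left(z^{2} + 4 \right)} + C

Recognize the product-rule pattern: f = u'v + uv' with u = \frac{15 \left(2 z - 2\right)^{\frac{5}{2}}}{4}, v = \log{\left(z^{2} + 4 \right)}, so integration by parts undoes it.
Check: d/dz[15 \sqrt{2} \left(z - 1\right)^{\frac{5}{2}} \log{\left(z^{2} + 4 \right)}] = \frac{75 \sqrt{2} z^{3} \sqrt{z - 1} \log{\left(z^{2} + 4 \right)} + 60 \sqrt{2} z^{3} \sqrt{z - 1} - 75 \sqrt{2} z^{2} \sqrt{z - 1} \log{\left(z^{2} + 4 \right)} - 120 \sqrt{2} z^{2} \sqrt{z - 1} + 300 \sqrt{2} z \sqrt{z - 1} \log{\left(z^{2} + 4 \right)} + 60 \sqrt{2} z \sqrt{z - 1} - 300 \sqrt{2} \sqrt{z - 1} \log{\left(z^{2} + 4 \right)}}{2 z^{2} + 8}, which equals f(z).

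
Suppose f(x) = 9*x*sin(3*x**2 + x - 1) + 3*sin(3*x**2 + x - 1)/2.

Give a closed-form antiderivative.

An antiderivative is F(x) = -3*cos(3*x**2 + x - 1)/2.

The substitution u = 3*x**2 + x - 1 works: f is exactly (dF/du)*(du/dx) for that inner function.
Check: d/dx[-3*cos(3*x**2 + x - 1)/2] = 9*x*sin(3*x**2 + x - 1) + 3*sin(3*x**2 + x - 1)/2 = f(x).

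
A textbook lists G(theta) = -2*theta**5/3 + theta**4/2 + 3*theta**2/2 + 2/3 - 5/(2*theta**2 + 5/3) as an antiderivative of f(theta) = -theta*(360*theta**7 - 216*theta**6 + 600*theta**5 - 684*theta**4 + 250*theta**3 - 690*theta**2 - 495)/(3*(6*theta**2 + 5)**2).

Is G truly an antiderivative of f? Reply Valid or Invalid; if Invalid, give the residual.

d/dtheta[G] = (-360*theta**8 + 216*theta**7 - 600*theta**6 + 684*theta**5 - 250*theta**4 + 690*theta**3 + 765*theta)/(108*theta**4 + 180*theta**2 + 75)
d/dtheta[G] - f(theta) = 90*theta/(36*theta**4 + 60*theta**2 + 25) != 0.

Invalid: d/dtheta[G] - f = 90*theta/(36*theta**4 + 60*theta**2 + 25), which is not 0.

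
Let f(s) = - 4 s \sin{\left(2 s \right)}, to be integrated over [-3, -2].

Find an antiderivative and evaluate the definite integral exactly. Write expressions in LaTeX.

Check any antiderivative F(s) by computing F'(s) and comparing it with f(s).
F(s) = 2 s \cos{\left(2 s \right)} - \sin{\left(2 s \right)} is an antiderivative of f.
Check: d/ds[2 s \cos{\left(2 s \right)} - \sin{\left(2 s \right)}] = - 4 s \sin{\left(2 s \right)} = f(s).
F(-2) = \sin{\left(4 \right)} - 4 \cos{\left(4 \right)}; F(-3) = - 6 \cos{\left(6 \right)} + \sin{\left(6 \right)}.
Integral = F(-2) - F(-3) = \sin{\left(4 \right)} - \sin{\left(6 \right)} - 4 \cos{\left(4 \right)} + 6 \cos{\left(6 \right)}.

Antiderivative: F(s) = 2 s \cos{\left(2 s \right)} - \sin{\left(2 s \right)}; value = \sin{\left(4 \right)} - \sin{\left(6 \right)} - 4 \cos{\left(4 \right)} + 6 \cos{\left(6 \right)}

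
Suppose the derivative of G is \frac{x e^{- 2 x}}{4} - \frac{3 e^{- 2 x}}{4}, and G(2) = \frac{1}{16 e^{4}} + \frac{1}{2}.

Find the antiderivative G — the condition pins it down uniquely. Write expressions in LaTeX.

Recognize the product-rule pattern: G'(x) = u'v + uv' with u = \frac{5}{16} - \frac{x}{8}, v = e^{- 2 x}, so integration by parts undoes it.
A general antiderivative is \frac{\left(5 - 2 x\right) e^{- 2 x}}{16} + C.
The condition gives C = \frac{1}{16 e^{4}} + \frac{1}{2} - (\frac{1}{16 e^{4}}) = \frac{1}{2}.
So G(x) = \frac{\left(5 - 2 x\right) e^{- 2 x}}{16} + \frac{1}{2}.
Check: d/dx[\frac{\left(5 - 2 x\right) e^{- 2 x}}{16} + \frac{1}{2}] = \frac{\left(x - 3\right) e^{- 2 x}}{4}, which equals G'(x).

G(x) = \frac{\left(5 - 2 x\right) e^{- 2 x}}{16} + \frac{1}{2}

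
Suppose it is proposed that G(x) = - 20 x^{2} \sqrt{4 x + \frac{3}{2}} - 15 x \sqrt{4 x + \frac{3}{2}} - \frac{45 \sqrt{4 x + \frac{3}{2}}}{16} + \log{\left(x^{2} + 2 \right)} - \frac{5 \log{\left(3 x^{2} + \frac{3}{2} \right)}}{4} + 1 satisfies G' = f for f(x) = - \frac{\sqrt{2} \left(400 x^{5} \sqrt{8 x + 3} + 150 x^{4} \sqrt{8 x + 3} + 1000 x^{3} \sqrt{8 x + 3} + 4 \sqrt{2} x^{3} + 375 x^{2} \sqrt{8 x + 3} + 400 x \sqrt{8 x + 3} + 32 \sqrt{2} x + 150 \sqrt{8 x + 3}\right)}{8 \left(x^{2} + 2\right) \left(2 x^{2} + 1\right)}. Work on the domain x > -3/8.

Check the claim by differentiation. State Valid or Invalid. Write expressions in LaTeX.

d/dx[G] = \frac{- 3200 x^{6} - 2400 x^{5} - 8450 x^{4} - 4 \sqrt{2} x^{3} \sqrt{8 x + 3} - 6000 x^{3} - 4325 x^{2} - 32 \sqrt{2} x \sqrt{8 x + 3} - 2400 x - 450}{8 \sqrt{2} x^{4} \sqrt{8 x + 3} + 20 \sqrt{2} x^{2} \sqrt{8 x + 3} + 8 \sqrt{2} \sqrt{8 x + 3}}
This equals f(x) exactly, so the claim holds.

Valid. The derivative of G reproduces f.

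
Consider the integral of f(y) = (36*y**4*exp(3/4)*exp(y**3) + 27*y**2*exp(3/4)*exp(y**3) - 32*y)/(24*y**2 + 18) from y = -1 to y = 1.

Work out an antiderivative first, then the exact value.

Antiderivative: F(y) = (3*exp(3/4)*exp(y**3) - 4*log(2*y**2 + 3/2))/6; value = -exp(-1/4)/2 + exp(7/4)/2

A first test for any F(y): its y-derivative must equal f(y) identically.
F(y) = (3*exp(3/4)*exp(y**3) - 4*log(2*y**2 + 3/2))/6 is an antiderivative of f.
Check: d/dy[(3*exp(3/4)*exp(y**3) - 4*log(2*y**2 + 3/2))/6] = (36*y**4*exp(3/4)*exp(y**3) + 27*y**2*exp(3/4)*exp(y**3) - 32*y)/(24*y**2 + 18) = f(y).
F(1) = -2*log(7/2)/3 + exp(7/4)/2; F(-1) = -2*log(7/2)/3 + exp(-1/4)/2.
Integral = F(1) - F(-1) = -exp(-1/4)/2 + exp(7/4)/2.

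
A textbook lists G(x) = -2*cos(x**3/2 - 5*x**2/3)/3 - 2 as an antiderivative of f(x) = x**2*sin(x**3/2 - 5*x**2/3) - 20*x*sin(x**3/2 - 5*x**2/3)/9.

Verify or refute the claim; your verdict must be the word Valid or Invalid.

Valid: G'(x) = f(x).

d/dx[G] = x**2*sin(x**3/2 - 5*x**2/3) - 20*x*sin(x**3/2 - 5*x**2/3)/9
This equals f(x) exactly, so the claim holds.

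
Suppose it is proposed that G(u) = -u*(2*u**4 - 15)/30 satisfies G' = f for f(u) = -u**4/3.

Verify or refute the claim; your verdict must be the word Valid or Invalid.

d/du[G] = 1/2 - u**4/3
d/du[G] - f(u) = 1/2 != 0.

Invalid: d/du[G] - f = 1/2, which is not 0.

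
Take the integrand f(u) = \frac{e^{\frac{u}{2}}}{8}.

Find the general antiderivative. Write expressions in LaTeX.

Whatever form F(u) takes, F'(u) = f(u) is non-negotiable.
Check: d/du[\frac{e^{\frac{u}{2}}}{4}] = \frac{e^{\frac{u}{2}}}{8} = f(u).

F(u) = \frac{e^{\frac{u}{2}}}{4} + C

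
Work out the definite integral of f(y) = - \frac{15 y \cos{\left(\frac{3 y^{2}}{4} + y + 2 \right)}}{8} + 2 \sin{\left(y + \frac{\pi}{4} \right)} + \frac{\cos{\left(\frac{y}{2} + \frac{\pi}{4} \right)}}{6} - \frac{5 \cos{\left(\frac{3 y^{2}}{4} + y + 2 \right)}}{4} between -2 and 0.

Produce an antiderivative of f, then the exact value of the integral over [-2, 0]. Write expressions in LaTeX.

Antiderivative: F(y) = \frac{\sin{\left(\frac{y}{2} + \frac{\pi}{4} \right)}}{3} - \frac{5 \sin{\left(\frac{3 y^{2}}{4} + y + 2 \right)}}{4} - 2 \cos{\left(y + \frac{\pi}{4} \right)}; value = - \frac{5 \sqrt{2}}{6} - \frac{5 \sin{\left(2 \right)}}{4} - \frac{\cos{\left(\frac{\pi}{4} + 1 \right)}}{3} + \frac{5 \sin{\left(3 \right)}}{4} + 2 \sin{\left(\frac{\pi}{4} + 2 \right)}

Integrate term by term and add the pieces.
F(y) = \frac{\sin{\left(\frac{y}{2} + \frac{\pi}{4} \right)}}{3} - \frac{5 \sin{\left(\frac{3 y^{2}}{4} + y + 2 \right)}}{4} - 2 \cos{\left(y + \frac{\pi}{4} \right)} is an antiderivative of f.
Check: d/dy[\frac{\sin{\left(\frac{y}{2} + \frac{\pi}{4} \right)}}{3} - \frac{5 \sin{\left(\frac{3 y^{2}}{4} + y + 2 \right)}}{4} - 2 \cos{\left(y + \frac{\pi}{4} \right)}] = - \frac{15 y \cos{\left(\frac{3 y^{2}}{4} + y + 2 \right)}}{8} + 2 \sin{\left(y + \frac{\pi}{4} \right)} + \frac{\cos{\left(\frac{y}{2} + \frac{\pi}{4} \right)}}{6} - \frac{5 \cos{\left(\frac{3 y^{2}}{4} + y + 2 \right)}}{4} = f(y).
F(0) = - \frac{5 \sqrt{2}}{6} - \frac{5 \sin{\left(2 \right)}}{4}; F(-2) = - 2 \sin{\left(\frac{\pi}{4} + 2 \right)} - \frac{5 \sin{\left(3 \right)}}{4} + \frac{\cos{\left(\frac{\pi}{4} + 1 \right)}}{3}.
Integral = F(0) - F(-2) = - \frac{5 \sqrt{2}}{6} - \frac{5 \sin{\left(2 \right)}}{4} - \frac{\cos{\left(\frac{\pi}{4} + 1 \right)}}{3} + \frac{5 \sin{\left(3 \right)}}{4} + 2 \sin{\left(\frac{\pi}{4} + 2 \right)}.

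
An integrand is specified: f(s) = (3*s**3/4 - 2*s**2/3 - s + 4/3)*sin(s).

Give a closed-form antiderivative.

An antiderivative is F(s) = -3*s**3*cos(s)/4 + 9*s**2*sin(s)/4 + 2*s**2*cos(s)/3 - 4*s*sin(s)/3 + 11*s*cos(s)/2 - 11*sin(s)/2 - 8*cos(s)/3.

For F(s) to be correct the identity F'(s) - f(s) = 0 must hold.
Check: d/ds[-3*s**3*cos(s)/4 + 9*s**2*sin(s)/4 + 2*s**2*cos(s)/3 - 4*s*sin(s)/3 + 11*s*cos(s)/2 - 11*sin(s)/2 - 8*cos(s)/3] = 3*s**3*sin(s)/4 - 2*s**2*sin(s)/3 - s*sin(s) + 4*sin(s)/3, which equals f(s).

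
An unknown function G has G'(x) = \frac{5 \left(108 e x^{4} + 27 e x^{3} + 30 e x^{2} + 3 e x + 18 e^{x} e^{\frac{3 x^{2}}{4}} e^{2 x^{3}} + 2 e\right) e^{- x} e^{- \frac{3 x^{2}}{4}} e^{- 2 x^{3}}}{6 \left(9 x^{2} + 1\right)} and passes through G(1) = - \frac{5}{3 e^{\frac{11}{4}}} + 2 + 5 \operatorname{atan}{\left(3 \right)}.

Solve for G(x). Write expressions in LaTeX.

Differentiate the proposed G(x) back; it has to land on the given G'(x).
A general antiderivative is - \frac{5 e^{- 2 x^{3} - \frac{3 x^{2}}{4} - x + 1}}{3} + 5 \operatorname{atan}{\left(3 x \right)} + C.
The condition gives C = - \frac{5}{3 e^{\frac{11}{4}}} + 2 + 5 \operatorname{atan}{\left(3 \right)} - (- \frac{5}{3 e^{\frac{11}{4}}} + 5 \operatorname{atan}{\left(3 \right)}) = 2.
So G(x) = 5 \operatorname{atan}{\left(3 x \right)} + 2 - \frac{5 e e^{- x} e^{- \frac{3 x^{2}}{4}} e^{- 2 x^{3}}}{3}.
Check: d/dx[5 \operatorname{atan}{\left(3 x \right)} + 2 - \frac{5 e e^{- x} e^{- \frac{3 x^{2}}{4}} e^{- 2 x^{3}}}{3}] = \frac{540 e x^{4} + 135 e x^{3} + 150 e x^{2} + 15 e x + 90 e^{x} e^{\frac{3 x^{2}}{4}} e^{2 x^{3}} + 10 e}{54 x^{2} e^{x} e^{\frac{3 x^{2}}{4}} e^{2 x^{3}} + 6 e^{x} e^{\frac{3 x^{2}}{4}} e^{2 x^{3}}}, which equals G'(x).

G(x) = 5 \operatorname{atan}{\left(3 x \right)} + 2 - \frac{5 e e^{- x} e^{- \frac{3 x^{2}}{4}} e^{- 2 x^{3}}}{3}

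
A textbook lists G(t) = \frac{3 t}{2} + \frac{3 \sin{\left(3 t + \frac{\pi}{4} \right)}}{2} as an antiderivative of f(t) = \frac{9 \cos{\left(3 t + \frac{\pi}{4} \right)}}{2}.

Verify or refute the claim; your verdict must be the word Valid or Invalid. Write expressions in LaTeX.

Invalid: d/dt[G] - f = \frac{3}{2}, which is not 0.

d/dt[G] = \frac{9 \cos{\left(3 t + \frac{\pi}{4} \right)}}{2} + \frac{3}{2}
d/dt[G] - f(t) = \frac{3}{2} != 0.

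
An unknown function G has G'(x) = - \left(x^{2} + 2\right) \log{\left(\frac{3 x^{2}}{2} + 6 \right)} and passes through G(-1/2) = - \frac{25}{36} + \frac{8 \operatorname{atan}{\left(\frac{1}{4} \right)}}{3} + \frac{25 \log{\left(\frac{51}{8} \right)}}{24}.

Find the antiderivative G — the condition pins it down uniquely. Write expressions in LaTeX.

G(x) = - \frac{3 x^{3} \log{\left(\frac{3 x^{2}}{2} + 6 \right)} - 2 x^{3} + 18 x \log{\left(\frac{3 x^{2}}{2} + 6 \right)} - 12 x + 24 \operatorname{atan}{\left(\frac{x}{2} \right)}}{9}

Check a candidate G(x) by differentiating: d/dx[G] must match the given G'(x).
A general antiderivative is \frac{2 x^{3}}{9} + \frac{4 x}{3} + \left(- \frac{x^{3}}{3} - 2 x\right) \log{\left(\frac{3 x^{2}}{2} + 6 \right)} - \frac{8 \operatorname{atan}{\left(\frac{x}{2} \right)}}{3} + C.
The condition gives C = - \frac{25}{36} + \frac{8 \operatorname{atan}{\left(\frac{1}{4} \right)}}{3} + \frac{25 \log{\left(\frac{51}{8} \right)}}{24} - (- \frac{25}{36} + \frac{8 \operatorname{atan}{\left(\frac{1}{4} \right)}}{3} + \frac{25 \log{\left(\frac{51}{8} \right)}}{24}) = 0.
So G(x) = - \frac{3 x^{3} \log{\left(\frac{3 x^{2}}{2} + 6 \right)} - 2 x^{3} + 18 x \log{\left(\frac{3 x^{2}}{2} + 6 \right)} - 12 x + 24 \operatorname{atan}{\left(\frac{x}{2} \right)}}{9}.
Check: d/dx[- \frac{3 x^{3} \log{\left(\frac{3 x^{2}}{2} + 6 \right)} - 2 x^{3} + 18 x \log{\left(\frac{3 x^{2}}{2} + 6 \right)} - 12 x + 24 \operatorname{atan}{\left(\frac{x}{2} \right)}}{9}] = - x^{2} \log{\left(\frac{x^{2}}{2} + 2 \right)} - x^{2} \log{\left(3 \right)} - 2 \log{\left(\frac{x^{2}}{2} + 2 \right)} - 2 \log{\left(3 \right)}, which equals G'(x).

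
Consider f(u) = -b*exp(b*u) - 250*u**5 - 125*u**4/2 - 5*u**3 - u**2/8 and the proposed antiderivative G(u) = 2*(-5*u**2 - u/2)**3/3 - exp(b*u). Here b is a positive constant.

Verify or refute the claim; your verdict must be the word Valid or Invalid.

d/du[G] = -b*exp(b*u) - 500*u**5 - 125*u**4 - 10*u**3 - u**2/4
d/du[G] - f(u) = -250*u**5 - 125*u**4/2 - 5*u**3 - u**2/8 != 0.

Invalid: d/du[G] - f = -250*u**5 - 125*u**4/2 - 5*u**3 - u**2/8, which is not 0.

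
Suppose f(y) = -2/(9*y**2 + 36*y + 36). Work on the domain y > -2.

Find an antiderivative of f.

An antiderivative is F(y) = 2/(3*(3*y + 6)).

Check any antiderivative F(y) by computing F'(y) and comparing it with f(y).
Check: d/dy[2/(3*(3*y + 6))] = -2/(9*y**2 + 36*y + 36) = f(y).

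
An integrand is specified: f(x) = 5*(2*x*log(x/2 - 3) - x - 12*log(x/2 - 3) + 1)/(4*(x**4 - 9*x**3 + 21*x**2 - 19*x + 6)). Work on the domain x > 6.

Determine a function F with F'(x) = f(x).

An antiderivative is F(x) = -5*log(x/2 - 3)/(4*x**2 - 8*x + 4).

Recognize the product-rule pattern: f = u'v + uv' with u = -5/(2*x - 2)**2, v = log(x/2 - 3), so integration by parts undoes it.
Check: d/dx[-5*log(x/2 - 3)/(4*x**2 - 8*x + 4)] = (10*x*log(x/2 - 3) - 5*x - 60*log(x/2 - 3) + 5)/(4*x**4 - 36*x**3 + 84*x**2 - 76*x + 24), which equals f(x).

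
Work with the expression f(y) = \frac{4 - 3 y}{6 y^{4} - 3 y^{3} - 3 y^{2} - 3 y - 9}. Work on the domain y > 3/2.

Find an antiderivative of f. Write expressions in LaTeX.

Factor the denominator (3 \left(y + 1\right) \left(2 y - 3\right) \left(y^{2} + 1\right)) and decompose: f = \frac{19 y - 17}{78 \left(y^{2} + 1\right)} - \frac{4}{195 \left(2 y - 3\right)} - \frac{7}{30 \left(y + 1\right)}; each piece integrates to a log, atan, or power term.
Check: d/dy[- \frac{2 \log{\left(y - \frac{3}{2} \right)}}{195} - \frac{7 \log{\left(y + 1 \right)}}{30} + \frac{19 \log{\left(y^{2} + 1 \right)}}{156} - \frac{17 \operatorname{atan}{\left(y \right)}}{78}] = \frac{4 - 3 y}{6 y^{4} - 3 y^{3} - 3 y^{2} - 3 y - 9} = f(y).

An antiderivative is F(y) = - \frac{2 \log{\left(y - \frac{3}{2} \right)}}{195} - \frac{7 \log{\left(y + 1 \right)}}{30} + \frac{19 \log{\left(y^{2} + 1 \right)}}{156} - \frac{17 \operatorname{atan}{\left(y \right)}}{78}.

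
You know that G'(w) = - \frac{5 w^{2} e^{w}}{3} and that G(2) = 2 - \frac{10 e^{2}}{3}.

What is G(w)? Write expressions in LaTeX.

Recognize the product-rule pattern: G'(w) = u'v + uv' with u = - \frac{5 w^{2}}{3} + \frac{10 w}{3} - \frac{10}{3}, v = e^{w}, so integration by parts undoes it.
A general antiderivative is \frac{\left(- 5 w^{2} + 10 w - 10\right) e^{w}}{3} + C.
The condition gives C = 2 - \frac{10 e^{2}}{3} - (- \frac{10 e^{2}}{3}) = 2.
So G(w) = \frac{5 \left(- w^{2} + 2 w - 2\right) e^{w} + 6}{3}.
Check: d/dw[\frac{5 \left(- w^{2} + 2 w - 2\right) e^{w} + 6}{3}] = - \frac{5 w^{2} e^{w}}{3} = G'(w).

G(w) = \frac{5 \left(- w^{2} + 2 w - 2\right) e^{w} + 6}{3}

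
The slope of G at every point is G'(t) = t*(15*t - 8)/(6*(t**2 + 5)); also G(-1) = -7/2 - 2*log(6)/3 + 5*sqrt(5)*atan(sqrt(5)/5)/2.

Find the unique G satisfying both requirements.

For G(t) to be correct, d/dt[G] must agree with the stated G'(t) identically.
A general antiderivative is 5*t/2 - 2*log(t**2 + 5)/3 - 5*sqrt(5)*atan(sqrt(5)*t/5)/2 + C.
The condition gives C = -7/2 - 2*log(6)/3 + 5*sqrt(5)*atan(sqrt(5)/5)/2 - (-5/2 - 2*log(6)/3 + 5*sqrt(5)*atan(sqrt(5)/5)/2) = -1.
So G(t) = 5*t/2 - 2*log(t**2 + 5)/3 - 5*sqrt(5)*atan(sqrt(5)*t/5)/2 - 1.
Check: d/dt[5*t/2 - 2*log(t**2 + 5)/3 - 5*sqrt(5)*atan(sqrt(5)*t/5)/2 - 1] = (15*t**2 - 8*t)/(6*t**2 + 30), which equals G'(t).

G(t) = 5*t/2 - 2*log(t**2 + 5)/3 - 5*sqrt(5)*atan(sqrt(5)*t/5)/2 - 1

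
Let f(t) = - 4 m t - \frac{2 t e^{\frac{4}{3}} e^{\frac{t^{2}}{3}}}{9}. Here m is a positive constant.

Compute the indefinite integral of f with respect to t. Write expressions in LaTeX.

F(t) = \frac{- 6 m t^{2} - e^{\frac{t^{2}}{3} + \frac{4}{3}}}{3} + C

The integrand splits into summands that can be handled one at a time.
Check: d/dt[\frac{- 6 m t^{2} - e^{\frac{t^{2}}{3} + \frac{4}{3}}}{3}] = - 4 m t - \frac{2 t e^{\frac{4}{3}} e^{\frac{t^{2}}{3}}}{9} = f(t).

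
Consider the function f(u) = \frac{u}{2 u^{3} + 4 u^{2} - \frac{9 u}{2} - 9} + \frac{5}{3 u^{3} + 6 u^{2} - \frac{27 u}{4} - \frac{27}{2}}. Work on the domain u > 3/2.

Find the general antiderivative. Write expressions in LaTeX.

The denominator factors as 3 \left(u + 2\right) \left(2 u - 3\right) \left(2 u + 3\right); partial fractions split f into directly integrable pieces: - \frac{11}{9 \left(2 u + 3\right)} + \frac{29}{63 \left(2 u - 3\right)} + \frac{8}{21 \left(u + 2\right)}.
Check: d/du[\frac{29 \log{\left(u - \frac{3}{2} \right)}}{126} - \frac{11 \log{\left(u + \frac{3}{2} \right)}}{18} + \frac{8 \log{\left(u + 2 \right)}}{21}] = \frac{6 u + 20}{12 u^{3} + 24 u^{2} - 27 u - 54}, which equals f(u).

F(u) = \frac{29 \log{\left(u - \frac{3}{2} \right)}}{126} - \frac{11 \log{\left(u + \frac{3}{2} \right)}}{18} + \frac{8 \log{\left(u + 2 \right)}}{21} + C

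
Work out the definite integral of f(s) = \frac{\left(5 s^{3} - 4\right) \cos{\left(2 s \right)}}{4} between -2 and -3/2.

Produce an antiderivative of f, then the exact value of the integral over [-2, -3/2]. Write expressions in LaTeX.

Antiderivative: F(s) = \frac{5 s^{3} \sin{\left(2 s \right)}}{8} + \frac{15 s^{2} \cos{\left(2 s \right)}}{16} - \frac{15 s \sin{\left(2 s \right)}}{16} - \frac{\sin{\left(2 s \right)}}{2} - \frac{15 \cos{\left(2 s \right)}}{32}; value = \frac{105 \cos{\left(3 \right)}}{64} + \frac{77 \sin{\left(3 \right)}}{64} - \frac{105 \cos{\left(4 \right)}}{32} - \frac{29 \sin{\left(4 \right)}}{8}

Differentiate the proposed F(s) back; it has to land on f(s) exactly.
F(s) = \frac{5 s^{3} \sin{\left(2 s \right)}}{8} + \frac{15 s^{2} \cos{\left(2 s \right)}}{16} - \frac{15 s \sin{\left(2 s \right)}}{16} - \frac{\sin{\left(2 s \right)}}{2} - \frac{15 \cos{\left(2 s \right)}}{32} is an antiderivative of f.
Check: d/ds[\frac{5 s^{3} \sin{\left(2 s \right)}}{8} + \frac{15 s^{2} \cos{\left(2 s \right)}}{16} - \frac{15 s \sin{\left(2 s \right)}}{16} - \frac{\sin{\left(2 s \right)}}{2} - \frac{15 \cos{\left(2 s \right)}}{32}] = \frac{5 s^{3} \cos{\left(2 s \right)}}{4} - \cos{\left(2 s \right)}, which equals f(s).
F(-3/2) = \frac{105 \cos{\left(3 \right)}}{64} + \frac{77 \sin{\left(3 \right)}}{64}; F(-2) = \frac{29 \sin{\left(4 \right)}}{8} + \frac{105 \cos{\left(4 \right)}}{32}.
Integral = F(-3/2) - F(-2) = \frac{105 \cos{\left(3 \right)}}{64} + \frac{77 \sin{\left(3 \right)}}{64} - \frac{105 \cos{\left(4 \right)}}{32} - \frac{29 \sin{\left(4 \right)}}{8}.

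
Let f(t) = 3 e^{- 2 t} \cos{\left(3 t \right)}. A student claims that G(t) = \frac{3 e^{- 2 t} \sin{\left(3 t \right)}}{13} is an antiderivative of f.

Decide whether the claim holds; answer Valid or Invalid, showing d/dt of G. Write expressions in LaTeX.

Invalid: d/dt[G] - f = \frac{\left(- 6 \sin{\left(3 t \right)} - 30 \cos{\left(3 t \right)}\right) e^{- 2 t}}{13}, which is not 0.

d/dt[G] = \frac{\left(- 6 \sin{\left(3 t \right)} + 9 \cos{\left(3 t \right)}\right) e^{- 2 t}}{13}
d/dt[G] - f(t) = \frac{\left(- 6 \sin{\left(3 t \right)} - 30 \cos{\left(3 t \right)}\right) e^{- 2 t}}{13} != 0.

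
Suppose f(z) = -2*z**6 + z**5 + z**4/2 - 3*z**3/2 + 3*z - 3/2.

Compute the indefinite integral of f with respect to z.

F(z) = -z*(240*z**6 - 140*z**5 - 84*z**4 + 315*z**3 - 1260*z + 1260)/840 + C

Integrate term by term and add the pieces.
Check: d/dz[-z*(240*z**6 - 140*z**5 - 84*z**4 + 315*z**3 - 1260*z + 1260)/840] = -2*z**6 + z**5 + z**4/2 - 3*z**3/2 + 3*z - 3/2 = f(z).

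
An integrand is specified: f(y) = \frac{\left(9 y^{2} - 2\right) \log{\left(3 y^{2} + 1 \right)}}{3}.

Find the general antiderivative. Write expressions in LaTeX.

F(y) = - \frac{2 y^{3}}{3} + 2 y + \left(y^{3} - \frac{2 y}{3}\right) \log{\left(3 y^{2} + 1 \right)} - \frac{2 \sqrt{3} \operatorname{atan}{\left(\sqrt{3} y \right)}}{3} + C

A candidate is checked by its d/dy: the result must match f(y).
Check: d/dy[- \frac{2 y^{3}}{3} + 2 y + \left(y^{3} - \frac{2 y}{3}\right) \log{\left(3 y^{2} + 1 \right)} - \frac{2 \sqrt{3} \operatorname{atan}{\left(\sqrt{3} y \right)}}{3}] = 3 y^{2} \log{\left(3 y^{2} + 1 \right)} - \frac{2 \log{\left(3 y^{2} + 1 \right)}}{3}, which equals f(y).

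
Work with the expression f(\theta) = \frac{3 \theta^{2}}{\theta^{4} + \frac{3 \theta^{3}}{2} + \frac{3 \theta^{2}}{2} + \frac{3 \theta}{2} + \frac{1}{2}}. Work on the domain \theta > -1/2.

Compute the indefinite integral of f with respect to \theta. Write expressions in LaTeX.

F(\theta) = \frac{6 \log{\left(\theta + \frac{1}{2} \right)}}{5} - 3 \log{\left(\theta + 1 \right)} + \frac{9 \log{\left(\theta^{2} + 1 \right)}}{10} + \frac{3 \operatorname{atan}{\left(\theta \right)}}{5} + C

The denominator factors as \left(\theta + 1\right) \left(2 \theta + 1\right) \left(\theta^{2} + 1\right); partial fractions split f into directly integrable pieces: \frac{3 \left(3 \theta + 1\right)}{5 \left(\theta^{2} + 1\right)} + \frac{12}{5 \left(2 \theta + 1\right)} - \frac{3}{\theta + 1}.
Check: d/d\theta[\frac{6 \log{\left(\theta + \frac{1}{2} \right)}}{5} - 3 \log{\left(\theta + 1 \right)} + \frac{9 \log{\left(\theta^{2} + 1 \right)}}{10} + \frac{3 \operatorname{atan}{\left(\theta \right)}}{5}] = \frac{6 \theta^{2}}{2 \theta^{4} + 3 \theta^{3} + 3 \theta^{2} + 3 \theta + 1}, which equals f(\theta).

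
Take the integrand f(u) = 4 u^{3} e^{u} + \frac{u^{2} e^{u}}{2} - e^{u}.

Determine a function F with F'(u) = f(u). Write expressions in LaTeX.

An antiderivative is F(u) = \frac{\left(8 u^{3} - 23 u^{2} + 46 u - 48\right) e^{u}}{2}.

f has the shape v'r + vr' for v = 4 u^{3} - \frac{23 u^{2}}{2} + 23 u - 24 and r = e^{u} — it is the derivative of the product v*r.
Check: d/du[\frac{\left(8 u^{3} - 23 u^{2} + 46 u - 48\right) e^{u}}{2}] = 4 u^{3} e^{u} + \frac{u^{2} e^{u}}{2} - e^{u} = f(u).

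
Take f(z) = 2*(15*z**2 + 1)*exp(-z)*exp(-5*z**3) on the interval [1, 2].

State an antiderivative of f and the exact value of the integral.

The substitution u = -5*z**3 - z works: f is exactly (dF/du)*(du/dz) for that inner function.
F(z) = -2*exp(-5*z**3 - z) is an antiderivative of f.
Check: d/dz[-2*exp(-5*z**3 - z)] = (30*z**2 + 2)*exp(-z)*exp(-5*z**3), which equals f(z).
F(2) = -2*exp(-42); F(1) = -2*exp(-6).
Integral = F(2) - F(1) = -2*exp(-42) + 2*exp(-6).

Antiderivative: F(z) = -2*exp(-5*z**3 - z); value = -2*exp(-42) + 2*exp(-6)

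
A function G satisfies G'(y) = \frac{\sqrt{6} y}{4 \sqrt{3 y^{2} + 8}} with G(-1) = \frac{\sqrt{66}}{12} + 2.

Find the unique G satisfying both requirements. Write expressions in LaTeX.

G'(y) matches the chain-rule pattern g'(h)*h' with inner function h(y) = \frac{y^{2}}{2} + \frac{4}{3}; substituting u = h(y) collapses the integral.
A general antiderivative is \frac{\sqrt{\frac{y^{2}}{2} + \frac{4}{3}}}{2} + C.
The condition gives C = \frac{\sqrt{66}}{12} + 2 - (\frac{\sqrt{66}}{12}) = 2.
So G(y) = \frac{\sqrt{\frac{y^{2}}{2} + \frac{4}{3}}}{2} + 2.
Check: d/dy[\frac{\sqrt{\frac{y^{2}}{2} + \frac{4}{3}}}{2} + 2] = \frac{\sqrt{6} y}{4 \sqrt{3 y^{2} + 8}} = G'(y).

G(y) = \frac{\sqrt{\frac{y^{2}}{2} + \frac{4}{3}}}{2} + 2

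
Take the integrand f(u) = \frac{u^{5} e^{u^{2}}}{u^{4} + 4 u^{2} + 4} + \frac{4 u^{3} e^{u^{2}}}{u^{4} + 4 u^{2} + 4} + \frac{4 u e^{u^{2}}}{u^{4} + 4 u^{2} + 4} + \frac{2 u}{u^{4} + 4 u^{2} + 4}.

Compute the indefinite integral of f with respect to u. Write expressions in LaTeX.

Integrate term by term and add the pieces.
Check: d/du[\frac{\left(u^{2} + 2\right) e^{u^{2}} - 2}{2 \left(u^{2} + 2\right)}] = \frac{u^{5} e^{u^{2}} + 4 u^{3} e^{u^{2}} + 4 u e^{u^{2}} + 2 u}{u^{4} + 4 u^{2} + 4}, which equals f(u).

F(u) = \frac{\left(u^{2} + 2\right) e^{u^{2}} - 2}{2 \left(u^{2} + 2\right)} + C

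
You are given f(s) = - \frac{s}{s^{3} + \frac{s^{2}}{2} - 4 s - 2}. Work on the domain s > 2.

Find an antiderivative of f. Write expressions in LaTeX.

An antiderivative is F(s) = \frac{- 3 \log{\left(s - 2 \right)} - 2 \log{\left(s + \frac{1}{2} \right)} + 5 \log{\left(s + 2 \right)}}{15}.

The denominator factors as \left(s - 2\right) \left(s + 2\right) \left(2 s + 1\right); partial fractions split f into directly integrable pieces: - \frac{4}{15 \left(2 s + 1\right)} + \frac{1}{3 \left(s + 2\right)} - \frac{1}{5 \left(s - 2\right)}.
Check: d/ds[\frac{- 3 \log{\left(s - 2 \right)} - 2 \log{\left(s + \frac{1}{2} \right)} + 5 \log{\left(s + 2 \right)}}{15}] = - \frac{2 s}{2 s^{3} + s^{2} - 8 s - 4}, which equals f(s).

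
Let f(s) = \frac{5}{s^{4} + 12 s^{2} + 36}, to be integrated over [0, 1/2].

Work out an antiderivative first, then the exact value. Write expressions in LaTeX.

Antiderivative: F(s) = \frac{5 \left(6 s + \sqrt{6} \left(s^{2} + 6\right) \operatorname{atan}{\left(\frac{\sqrt{6} s}{6} \right)}\right)}{72 \left(s^{2} + 6\right)}; value = \frac{1}{30} + \frac{5 \sqrt{6} \operatorname{atan}{\left(\frac{\sqrt{6}}{12} \right)}}{72}

Differentiate the proposed F(s) back; it has to land on f(s) exactly.
F(s) = \frac{5 \left(6 s + \sqrt{6} \left(s^{2} + 6\right) \operatorname{atan}{\left(\frac{\sqrt{6} s}{6} \right)}\right)}{72 \left(s^{2} + 6\right)} is an antiderivative of f.
Check: d/ds[\frac{5 \left(6 s + \sqrt{6} \left(s^{2} + 6\right) \operatorname{atan}{\left(\frac{\sqrt{6} s}{6} \right)}\right)}{72 \left(s^{2} + 6\right)}] = \frac{5}{s^{4} + 12 s^{2} + 36} = f(s).
F(1/2) = \frac{1}{30} + \frac{5 \sqrt{6} \operatorname{atan}{\left(\frac{\sqrt{6}}{12} \right)}}{72}; F(0) = 0.
Integral = F(1/2) - F(0) = \frac{1}{30} + \frac{5 \sqrt{6} \operatorname{atan}{\left(\frac{\sqrt{6}}{12} \right)}}{72}.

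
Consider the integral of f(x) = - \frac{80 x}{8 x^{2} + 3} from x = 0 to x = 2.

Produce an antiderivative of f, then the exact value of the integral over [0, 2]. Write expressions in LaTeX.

The substitution u = 4 x^{2} + \frac{3}{2} works: f is exactly (dF/du)*(du/dx) for that inner function.
F(x) = - 5 \log{\left(4 x^{2} + \frac{3}{2} \right)} is an antiderivative of f.
Check: d/dx[- 5 \log{\left(4 x^{2} + \frac{3}{2} \right)}] = - \frac{80 x}{8 x^{2} + 3} = f(x).
F(2) = - 5 \log{\left(\frac{35}{2} \right)}; F(0) = - 5 \log{\left(\frac{3}{2} \right)}.
Integral = F(2) - F(0) = - 5 \log{\left(\frac{35}{2} \right)} + 5 \log{\left(\frac{3}{2} \right)}.

Antiderivative: F(x) = - 5 \log{\left(4 x^{2} + \frac{3}{2} \right)}; value = - 5 \log{\left(\frac{35}{2} \right)} + 5 \log{\left(\frac{3}{2} \right)}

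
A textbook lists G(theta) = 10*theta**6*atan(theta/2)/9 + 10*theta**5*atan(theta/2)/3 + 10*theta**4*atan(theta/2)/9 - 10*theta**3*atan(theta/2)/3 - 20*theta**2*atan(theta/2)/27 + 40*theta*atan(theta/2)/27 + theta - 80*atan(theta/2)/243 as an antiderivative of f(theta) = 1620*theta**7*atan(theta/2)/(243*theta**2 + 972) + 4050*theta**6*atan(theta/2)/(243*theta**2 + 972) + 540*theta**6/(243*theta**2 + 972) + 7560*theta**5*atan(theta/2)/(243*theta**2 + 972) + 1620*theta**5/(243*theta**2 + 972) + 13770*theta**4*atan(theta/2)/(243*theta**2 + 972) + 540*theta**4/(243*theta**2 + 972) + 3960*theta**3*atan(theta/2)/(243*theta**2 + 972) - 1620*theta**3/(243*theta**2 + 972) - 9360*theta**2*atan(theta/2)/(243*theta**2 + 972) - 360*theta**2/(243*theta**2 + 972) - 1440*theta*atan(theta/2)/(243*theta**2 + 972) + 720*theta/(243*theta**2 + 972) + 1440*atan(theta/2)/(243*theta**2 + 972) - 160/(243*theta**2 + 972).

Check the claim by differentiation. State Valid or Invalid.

d/dtheta[G] = (1620*theta**7*atan(theta/2) + 4050*theta**6*atan(theta/2) + 540*theta**6 + 7560*theta**5*atan(theta/2) + 1620*theta**5 + 13770*theta**4*atan(theta/2) + 540*theta**4 + 3960*theta**3*atan(theta/2) - 1620*theta**3 - 9360*theta**2*atan(theta/2) - 117*theta**2 - 1440*theta*atan(theta/2) + 720*theta + 1440*atan(theta/2) + 812)/(243*theta**2 + 972)
d/dtheta[G] - f(theta) = 1 != 0.

Invalid: d/dtheta[G] - f = 1, which is not 0.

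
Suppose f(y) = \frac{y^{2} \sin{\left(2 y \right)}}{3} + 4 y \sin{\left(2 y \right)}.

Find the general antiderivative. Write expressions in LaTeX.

The integrand splits into summands that can be handled one at a time.
Check: d/dy[- \frac{y^{2} \cos{\left(2 y \right)}}{6} + \frac{y \sin{\left(2 y \right)}}{6} - 2 y \cos{\left(2 y \right)} + \sin{\left(2 y \right)} + \frac{\cos{\left(2 y \right)}}{12}] = \frac{y^{2} \sin{\left(2 y \right)}}{3} + 4 y \sin{\left(2 y \right)} = f(y).

F(y) = - \frac{y^{2} \cos{\left(2 y \right)}}{6} + \frac{y \sin{\left(2 y \right)}}{6} - 2 y \cos{\left(2 y \right)} + \sin{\left(2 y \right)} + \frac{\cos{\left(2 y \right)}}{12} + C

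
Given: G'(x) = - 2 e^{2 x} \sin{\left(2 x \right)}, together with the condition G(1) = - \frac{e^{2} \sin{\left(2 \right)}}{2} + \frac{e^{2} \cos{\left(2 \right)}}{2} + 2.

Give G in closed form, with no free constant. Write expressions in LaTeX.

G(x) = \frac{- e^{2 x} \sin{\left(2 x \right)} + e^{2 x} \cos{\left(2 x \right)} + 4}{2}

Recover the given G'(x) by differentiating a candidate G(x); any mismatch rules it out.
A general antiderivative is - \frac{e^{2 x} \sin{\left(2 x \right)}}{2} + \frac{e^{2 x} \cos{\left(2 x \right)}}{2} + C.
The condition gives C = - \frac{e^{2} \sin{\left(2 \right)}}{2} + \frac{e^{2} \cos{\left(2 \right)}}{2} + 2 - (- \frac{e^{2} \sin{\left(2 \right)}}{2} + \frac{e^{2} \cos{\left(2 \right)}}{2}) = 2.
So G(x) = \frac{- e^{2 x} \sin{\left(2 x \right)} + e^{2 x} \cos{\left(2 x \right)} + 4}{2}.
Check: d/dx[\frac{- e^{2 x} \sin{\left(2 x \right)} + e^{2 x} \cos{\left(2 x \right)} + 4}{2}] = - 2 e^{2 x} \sin{\left(2 x \right)} = G'(x).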